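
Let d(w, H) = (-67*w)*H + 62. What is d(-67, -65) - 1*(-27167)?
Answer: -264556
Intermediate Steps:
d(w, H) = 62 - 67*H*w (d(w, H) = -67*H*w + 62 = 62 - 67*H*w)
d(-67, -65) - 1*(-27167) = (62 - 67*(-65)*(-67)) - 1*(-27167) = (62 - 291785) + 27167 = -291723 + 27167 = -264556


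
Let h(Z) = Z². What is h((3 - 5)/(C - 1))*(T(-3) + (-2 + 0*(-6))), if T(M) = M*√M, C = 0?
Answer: -8 - 12*I*√3 ≈ -8.0 - 20.785*I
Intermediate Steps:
T(M) = M^(3/2)
h((3 - 5)/(C - 1))*(T(-3) + (-2 + 0*(-6))) = ((3 - 5)/(0 - 1))²*((-3)^(3/2) + (-2 + 0*(-6))) = (-2/(-1))²*(-3*I*√3 + (-2 + 0)) = (-2*(-1))²*(-3*I*√3 - 2) = 2²*(-2 - 3*I*√3) = 4*(-2 - 3*I*√3) = -8 - 12*I*√3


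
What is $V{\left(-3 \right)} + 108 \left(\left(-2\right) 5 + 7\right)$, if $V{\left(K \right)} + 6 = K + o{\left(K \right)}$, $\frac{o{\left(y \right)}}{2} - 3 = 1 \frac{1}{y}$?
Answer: $- \frac{983}{3} \approx -327.67$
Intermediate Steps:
$o{\left(y \right)} = 6 + \frac{2}{y}$ ($o{\left(y \right)} = 6 + 2 \cdot 1 \frac{1}{y} = 6 + \frac{2}{y}$)
$V{\left(K \right)} = K + \frac{2}{K}$ ($V{\left(K \right)} = -6 + \left(K + \left(6 + \frac{2}{K}\right)\right) = -6 + \left(6 + K + \frac{2}{K}\right) = K + \frac{2}{K}$)
$V{\left(-3 \right)} + 108 \left(\left(-2\right) 5 + 7\right) = \left(-3 + \frac{2}{-3}\right) + 108 \left(\left(-2\right) 5 + 7\right) = \left(-3 + 2 \left(- \frac{1}{3}\right)\right) + 108 \left(-10 + 7\right) = \left(-3 - \frac{2}{3}\right) + 108 \left(-3\right) = - \frac{11}{3} - 324 = - \frac{983}{3}$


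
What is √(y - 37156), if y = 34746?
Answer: I*√2410 ≈ 49.092*I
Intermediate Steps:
√(y - 37156) = √(34746 - 37156) = √(-2410) = I*√2410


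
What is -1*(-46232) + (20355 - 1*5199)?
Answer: 61388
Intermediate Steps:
-1*(-46232) + (20355 - 1*5199) = 46232 + (20355 - 5199) = 46232 + 15156 = 61388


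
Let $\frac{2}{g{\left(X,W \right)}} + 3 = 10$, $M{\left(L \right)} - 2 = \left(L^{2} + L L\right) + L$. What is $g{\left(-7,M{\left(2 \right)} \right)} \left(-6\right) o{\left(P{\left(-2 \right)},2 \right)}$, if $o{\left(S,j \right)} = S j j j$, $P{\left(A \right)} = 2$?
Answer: $- \frac{192}{7} \approx -27.429$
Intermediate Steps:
$M{\left(L \right)} = 2 + L + 2 L^{2}$ ($M{\left(L \right)} = 2 + \left(\left(L^{2} + L L\right) + L\right) = 2 + \left(\left(L^{2} + L^{2}\right) + L\right) = 2 + \left(2 L^{2} + L\right) = 2 + \left(L + 2 L^{2}\right) = 2 + L + 2 L^{2}$)
$g{\left(X,W \right)} = \frac{2}{7}$ ($g{\left(X,W \right)} = \frac{2}{-3 + 10} = \frac{2}{7}$)
$o{\left(S,j \right)} = S j^{3}$ ($o{\left(S,j \right)} = S j^{2} j = S j^{3}$)
$g{\left(-7,M{\left(2 \right)} \right)} \left(-6\right) o{\left(P{\left(-2 \right)},2 \right)} = \frac{2}{7} \left(-6\right) 2 \cdot 2^{3} = - \frac{12 \cdot 2 \cdot 8}{7} = \left(- \frac{12}{7}\right) 16 = - \frac{192}{7}$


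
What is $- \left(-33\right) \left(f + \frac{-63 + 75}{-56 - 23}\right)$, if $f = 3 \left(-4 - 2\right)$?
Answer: $- \frac{47322}{79} \approx -599.01$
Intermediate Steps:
$f = -18$ ($f = 3 \left(-6\right) = -18$)
$- \left(-33\right) \left(f + \frac{-63 + 75}{-56 - 23}\right) = - \left(-33\right) \left(-18 + \frac{-63 + 75}{-56 - 23}\right) = - \left(-33\right) \left(-18 + \frac{12}{-79}\right) = - \left(-33\right) \left(-18 + 12 \left(- \frac{1}{79}\right)\right) = - \left(-33\right) \left(-18 - \frac{12}{79}\right) = - \frac{\left(-33\right) \left(-1434\right)}{79} = \left(-1\right) \frac{47322}{79} = - \frac{47322}{79}$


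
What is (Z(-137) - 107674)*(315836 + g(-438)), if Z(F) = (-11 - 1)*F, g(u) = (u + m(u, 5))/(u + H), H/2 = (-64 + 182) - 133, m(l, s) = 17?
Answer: -7836235632035/234 ≈ -3.3488e+10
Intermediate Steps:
H = -30 (H = 2*((-64 + 182) - 133) = 2*(118 - 133) = 2*(-15) = -30)
g(u) = (17 + u)/(-30 + u) (g(u) = (u + 17)/(u - 30) = (17 + u)/(-30 + u))
Z(F) = -12*F
(Z(-137) - 107674)*(315836 + g(-438)) = (-12*(-137) - 107674)*(315836 + (17 - 438)/(-30 - 438)) = (1644 - 107674)*(315836 - 421/(-468)) = -106030*(315836 - 1/468*(-421)) = -106030*(315836 + 421/468) = -106030*147811669/468 = -7836235632035/234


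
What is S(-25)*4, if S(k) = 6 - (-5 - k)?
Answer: -56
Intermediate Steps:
S(k) = 11 + k (S(k) = 6 + (5 + k) = 11 + k)
S(-25)*4 = (11 - 25)*4 = -14*4 = -56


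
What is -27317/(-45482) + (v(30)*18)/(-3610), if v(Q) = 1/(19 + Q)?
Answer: 2415642727/4022655490 ≈ 0.60051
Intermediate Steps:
-27317/(-45482) + (v(30)*18)/(-3610) = -27317/(-45482) + (18/(19 + 30))/(-3610) = -27317*(-1/45482) + (18/49)*(-1/3610) = 27317/45482 + ((1/49)*18)*(-1/3610) = 27317/45482 + (18/49)*(-1/3610) = 27317/45482 - 9/88445 = 2415642727/4022655490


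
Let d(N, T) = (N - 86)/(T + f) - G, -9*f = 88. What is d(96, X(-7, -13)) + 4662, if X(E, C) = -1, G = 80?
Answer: 444364/97 ≈ 4581.1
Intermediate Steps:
f = -88/9 (f = -1/9*88 = -88/9 ≈ -9.7778)
d(N, T) = -80 + (-86 + N)/(-88/9 + T) (d(N, T) = (N - 86)/(T - 88/9) - 1*80 = (-86 + N)/(-88/9 + T) - 80 = -80 + (-86 + N)/(-88/9 + T))
d(96, X(-7, -13)) + 4662 = (6266 - 720*(-1) + 9*96)/(-88 + 9*(-1)) + 4662 = (6266 + 720 + 864)/(-88 - 9) + 4662 = 7850/(-97) + 4662 = -1/97*7850 + 4662 = -7850/97 + 4662 = 444364/97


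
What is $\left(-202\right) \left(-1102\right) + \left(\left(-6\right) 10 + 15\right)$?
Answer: $222559$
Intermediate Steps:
$\left(-202\right) \left(-1102\right) + \left(\left(-6\right) 10 + 15\right) = 222604 + \left(-60 + 15\right) = 222604 - 45 = 222559$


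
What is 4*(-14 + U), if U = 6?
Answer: -32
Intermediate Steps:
4*(-14 + U) = 4*(-14 + 6) = 4*(-8) = -32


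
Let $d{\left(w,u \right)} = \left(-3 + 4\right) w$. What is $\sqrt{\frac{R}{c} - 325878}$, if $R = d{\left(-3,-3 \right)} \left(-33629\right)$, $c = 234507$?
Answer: $\frac{i \sqrt{1991239878248257}}{78169} \approx 570.86 i$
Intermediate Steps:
$d{\left(w,u \right)} = w$ ($d{\left(w,u \right)} = 1 w = w$)
$R = 100887$ ($R = \left(-3\right) \left(-33629\right) = 100887$)
$\sqrt{\frac{R}{c} - 325878} = \sqrt{\frac{100887}{234507} - 325878} = \sqrt{100887 \cdot \frac{1}{234507} - 325878} = \sqrt{\frac{33629}{78169} - 325878} = \sqrt{- \frac{25473523753}{78169}} = \frac{i \sqrt{1991239878248257}}{78169}$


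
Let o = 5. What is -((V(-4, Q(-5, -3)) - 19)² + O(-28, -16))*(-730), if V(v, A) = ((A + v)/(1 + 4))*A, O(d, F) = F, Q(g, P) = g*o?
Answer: 11577800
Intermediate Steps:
Q(g, P) = 5*g (Q(g, P) = g*5 = 5*g)
V(v, A) = A*(A/5 + v/5) (V(v, A) = ((A + v)/5)*A = ((A + v)*(⅕))*A = (A/5 + v/5)*A = A*(A/5 + v/5))
-((V(-4, Q(-5, -3)) - 19)² + O(-28, -16))*(-730) = -(((5*(-5))*(5*(-5) - 4)/5 - 19)² - 16)*(-730) = -(((⅕)*(-25)*(-25 - 4) - 19)² - 16)*(-730) = -(((⅕)*(-25)*(-29) - 19)² - 16)*(-730) = -((145 - 19)² - 16)*(-730) = -(126² - 16)*(-730) = -(15876 - 16)*(-730) = -15860*(-730) = -1*(-11577800) = 11577800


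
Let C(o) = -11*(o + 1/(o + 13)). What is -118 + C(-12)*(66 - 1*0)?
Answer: 7868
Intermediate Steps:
C(o) = -11*o - 11/(13 + o) (C(o) = -11*(o + 1/(13 + o)) = -11*o - 11/(13 + o))
-118 + C(-12)*(66 - 1*0) = -118 + (11*(-1 - 1*(-12)² - 13*(-12))/(13 - 12))*(66 - 1*0) = -118 + (11*(-1 - 1*144 + 156)/1)*(66 + 0) = -118 + (11*1*(-1 - 144 + 156))*66 = -118 + (11*1*11)*66 = -118 + 121*66 = -118 + 7986 = 7868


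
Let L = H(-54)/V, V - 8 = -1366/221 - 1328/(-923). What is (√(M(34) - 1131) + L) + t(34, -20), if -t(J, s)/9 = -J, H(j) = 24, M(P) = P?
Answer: 8009346/25559 + I*√1097 ≈ 313.37 + 33.121*I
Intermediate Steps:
V = 51118/15691 (V = 8 + (-1366/221 - 1328/(-923)) = 8 + (-1366*1/221 - 1328*(-1/923)) = 8 + (-1366/221 + 1328/923) = 8 - 74410/15691 = 51118/15691 ≈ 3.2578)
t(J, s) = 9*J (t(J, s) = -(-9)*J = 9*J)
L = 188292/25559 (L = 24/(51118/15691) = 24*(15691/51118) = 188292/25559 ≈ 7.3670)
(√(M(34) - 1131) + L) + t(34, -20) = (√(34 - 1131) + 188292/25559) + 9*34 = (√(-1097) + 188292/25559) + 306 = (I*√1097 + 188292/25559) + 306 = (188292/25559 + I*√1097) + 306 = 8009346/25559 + I*√1097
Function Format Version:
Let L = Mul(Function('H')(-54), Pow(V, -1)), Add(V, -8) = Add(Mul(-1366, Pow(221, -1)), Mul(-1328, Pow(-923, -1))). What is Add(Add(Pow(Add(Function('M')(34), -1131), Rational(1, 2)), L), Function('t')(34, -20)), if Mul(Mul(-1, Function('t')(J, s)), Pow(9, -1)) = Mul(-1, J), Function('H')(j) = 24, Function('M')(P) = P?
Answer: Add(Rational(8009346, 25559), Mul(I, Pow(1097, Rational(1, 2)))) ≈ Add(313.37, Mul(33.121, I))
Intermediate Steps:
V = Rational(51118, 15691) (V = Add(8, Add(Mul(-1366, Pow(221, -1)), Mul(-1328, Pow(-923, -1)))) = Add(8, Add(Mul(-1366, Rational(1, 221)), Mul(-1328, Rational(-1, 923)))) = Add(8, Add(Rational(-1366, 221), Rational(1328, 923))) = Add(8, Rational(-74410, 15691)) = Rational(51118, 15691) ≈ 3.2578)
Function('t')(J, s) = Mul(9, J) (Function('t')(J, s) = Mul(-9, Mul(-1, J)) = Mul(9, J))
L = Rational(188292, 25559) (L = Mul(24, Pow(Rational(51118, 15691), -1)) = Mul(24, Rational(15691, 51118)) = Rational(188292, 25559) ≈ 7.3670)
Add(Add(Pow(Add(Function('M')(34), -1131), Rational(1, 2)), L), Function('t')(34, -20)) = Add(Add(Pow(Add(34, -1131), Rational(1, 2)), Rational(188292, 25559)), Mul(9, 34)) = Add(Add(Pow(-1097, Rational(1, 2)), Rational(188292, 25559)), 306) = Add(Add(Mul(I, Pow(1097, Rational(1, 2))), Rational(188292, 25559)), 306) = Add(Add(Rational(188292, 25559), Mul(I, Pow(1097, Rational(1, 2)))), 306) = Add(Rational(8009346, 25559), Mul(I, Pow(1097, Rational(1, 2))))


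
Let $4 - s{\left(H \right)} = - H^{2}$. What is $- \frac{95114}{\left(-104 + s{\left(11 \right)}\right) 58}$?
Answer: $- \frac{47557}{609} \approx -78.09$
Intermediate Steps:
$s{\left(H \right)} = 4 + H^{2}$ ($s{\left(H \right)} = 4 - - H^{2} = 4 + H^{2}$)
$- \frac{95114}{\left(-104 + s{\left(11 \right)}\right) 58} = - \frac{95114}{\left(-104 + \left(4 + 11^{2}\right)\right) 58} = - \frac{95114}{\left(-104 + \left(4 + 121\right)\right) 58} = - \frac{95114}{\left(-104 + 125\right) 58} = - \frac{95114}{21 \cdot 58} = - \frac{95114}{1218} = \left(-95114\right) \frac{1}{1218} = - \frac{47557}{609}$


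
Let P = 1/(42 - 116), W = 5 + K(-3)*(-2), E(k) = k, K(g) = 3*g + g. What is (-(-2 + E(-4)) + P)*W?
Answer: 12847/74 ≈ 173.61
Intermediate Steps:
K(g) = 4*g
W = 29 (W = 5 + (4*(-3))*(-2) = 5 - 12*(-2) = 5 + 24 = 29)
P = -1/74 (P = 1/(-74) = -1/74 ≈ -0.013514)
(-(-2 + E(-4)) + P)*W = (-(-2 - 4) - 1/74)*29 = (-1*(-6) - 1/74)*29 = (6 - 1/74)*29 = (443/74)*29 = 12847/74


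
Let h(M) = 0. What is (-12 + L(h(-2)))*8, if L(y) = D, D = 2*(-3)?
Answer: -144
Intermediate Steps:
D = -6
L(y) = -6
(-12 + L(h(-2)))*8 = (-12 - 6)*8 = -18*8 = -144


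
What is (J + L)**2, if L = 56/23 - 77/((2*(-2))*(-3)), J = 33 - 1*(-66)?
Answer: 687750625/76176 ≈ 9028.4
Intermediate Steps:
J = 99 (J = 33 + 66 = 99)
L = -1099/276 (L = 56*(1/23) - 77/((-4*(-3))) = 56/23 - 77/12 = -1099/276 ≈ -3.9819)
(J + L)**2 = (99 - 1099/276)**2 = (26225/276)**2 = 687750625/76176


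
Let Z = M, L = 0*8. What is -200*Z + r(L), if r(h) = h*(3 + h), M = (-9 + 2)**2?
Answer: -9800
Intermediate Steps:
M = 49 (M = (-7)**2 = 49)
L = 0
Z = 49
-200*Z + r(L) = -200*49 + 0*(3 + 0) = -9800 + 0*3 = -9800 + 0 = -9800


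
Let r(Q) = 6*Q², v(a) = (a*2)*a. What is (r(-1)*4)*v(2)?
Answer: 192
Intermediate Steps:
v(a) = 2*a² (v(a) = (2*a)*a = 2*a²)
(r(-1)*4)*v(2) = ((6*(-1)²)*4)*(2*2²) = ((6*1)*4)*(2*4) = (6*4)*8 = 24*8 = 192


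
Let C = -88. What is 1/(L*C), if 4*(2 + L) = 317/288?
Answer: 144/21857 ≈ 0.0065883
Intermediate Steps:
L = -1987/1152 (L = -2 + (317/288)/4 = -2 + (317*(1/288))/4 = -2 + (¼)*(317/288) = -2 + 317/1152 = -1987/1152 ≈ -1.7248)
1/(L*C) = 1/(-1987/1152*(-88)) = 1/(21857/144) = 144/21857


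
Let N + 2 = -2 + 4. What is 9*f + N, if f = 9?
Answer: 81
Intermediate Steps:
N = 0 (N = -2 + (-2 + 4) = -2 + 2 = 0)
9*f + N = 9*9 + 0 = 81 + 0 = 81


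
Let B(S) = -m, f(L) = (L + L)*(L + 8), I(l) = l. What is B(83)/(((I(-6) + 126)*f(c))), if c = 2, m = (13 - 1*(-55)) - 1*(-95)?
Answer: -163/4800 ≈ -0.033958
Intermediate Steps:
m = 163 (m = (13 + 55) + 95 = 68 + 95 = 163)
f(L) = 2*L*(8 + L) (f(L) = (2*L)*(8 + L) = 2*L*(8 + L))
B(S) = -163 (B(S) = -1*163 = -163)
B(83)/(((I(-6) + 126)*f(c))) = -163*1/(4*(-6 + 126)*(8 + 2)) = -163/(120*(2*2*10)) = -163/(120*40) = -163/4800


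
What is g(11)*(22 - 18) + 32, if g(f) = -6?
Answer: 8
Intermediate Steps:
g(11)*(22 - 18) + 32 = -6*(22 - 18) + 32 = -6*4 + 32 = -24 + 32 = 8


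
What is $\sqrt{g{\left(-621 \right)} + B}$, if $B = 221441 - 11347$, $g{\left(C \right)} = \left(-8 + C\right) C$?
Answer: $\sqrt{600703} \approx 775.05$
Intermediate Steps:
$g{\left(C \right)} = C \left(-8 + C\right)$
$B = 210094$
$\sqrt{g{\left(-621 \right)} + B} = \sqrt{- 621 \left(-8 - 621\right) + 210094} = \sqrt{\left(-621\right) \left(-629\right) + 210094} = \sqrt{390609 + 210094} = \sqrt{600703}$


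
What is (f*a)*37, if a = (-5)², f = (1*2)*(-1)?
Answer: -1850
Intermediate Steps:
f = -2 (f = 2*(-1) = -2)
a = 25
(f*a)*37 = -2*25*37 = -50*37 = -1850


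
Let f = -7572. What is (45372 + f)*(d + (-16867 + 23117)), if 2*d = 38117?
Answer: 956661300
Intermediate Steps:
d = 38117/2 (d = (½)*38117 = 38117/2 ≈ 19059.)
(45372 + f)*(d + (-16867 + 23117)) = (45372 - 7572)*(38117/2 + (-16867 + 23117)) = 37800*(38117/2 + 6250) = 37800*(50617/2) = 956661300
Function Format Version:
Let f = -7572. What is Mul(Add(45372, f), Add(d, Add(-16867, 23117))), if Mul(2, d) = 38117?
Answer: 956661300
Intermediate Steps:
d = Rational(38117, 2) (d = Mul(Rational(1, 2), 38117) = Rational(38117, 2) ≈ 19059.)
Mul(Add(45372, f), Add(d, Add(-16867, 23117))) = Mul(Add(45372, -7572), Add(Rational(38117, 2), Add(-16867, 23117))) = Mul(37800, Add(Rational(38117, 2), 6250)) = Mul(37800, Rational(50617, 2)) = 956661300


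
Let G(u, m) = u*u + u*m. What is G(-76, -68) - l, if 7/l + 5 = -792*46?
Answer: 398766535/36437 ≈ 10944.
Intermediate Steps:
G(u, m) = u² + m*u
l = -7/36437 (l = 7/(-5 - 792*46) = 7/(-5 - 36432) = 7/(-36437) = 7*(-1/36437) = -7/36437 ≈ -0.00019211)
G(-76, -68) - l = -76*(-68 - 76) - 1*(-7/36437) = -76*(-144) + 7/36437 = 10944 + 7/36437 = 398766535/36437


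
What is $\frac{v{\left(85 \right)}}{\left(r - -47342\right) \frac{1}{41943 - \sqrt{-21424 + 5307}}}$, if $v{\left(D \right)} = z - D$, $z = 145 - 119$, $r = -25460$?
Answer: $- \frac{824879}{7294} + \frac{59 i \sqrt{16117}}{21882} \approx -113.09 + 0.3423 i$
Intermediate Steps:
$z = 26$ ($z = 145 - 119 = 26$)
$v{\left(D \right)} = 26 - D$
$\frac{v{\left(85 \right)}}{\left(r - -47342\right) \frac{1}{41943 - \sqrt{-21424 + 5307}}} = \frac{26 - 85}{\left(-25460 - -47342\right) \frac{1}{41943 - \sqrt{-21424 + 5307}}} = \frac{26 - 85}{\left(-25460 + 47342\right) \frac{1}{41943 - \sqrt{-16117}}} = - \frac{59}{21882 \frac{1}{41943 - i \sqrt{16117}}} = - 59 \left(\frac{13981}{7294} - \frac{i \sqrt{16117}}{21882}\right) = - \frac{824879}{7294} + \frac{59 i \sqrt{16117}}{21882}$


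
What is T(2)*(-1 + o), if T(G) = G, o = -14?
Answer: -30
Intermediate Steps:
T(2)*(-1 + o) = 2*(-1 - 14) = 2*(-15) = -30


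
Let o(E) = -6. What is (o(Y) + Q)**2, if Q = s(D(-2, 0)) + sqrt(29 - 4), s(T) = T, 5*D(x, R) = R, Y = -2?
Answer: 1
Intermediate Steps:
D(x, R) = R/5
Q = 5 (Q = (1/5)*0 + sqrt(29 - 4) = 0 + sqrt(25) = 0 + 5 = 5)
(o(Y) + Q)**2 = (-6 + 5)**2 = (-1)**2 = 1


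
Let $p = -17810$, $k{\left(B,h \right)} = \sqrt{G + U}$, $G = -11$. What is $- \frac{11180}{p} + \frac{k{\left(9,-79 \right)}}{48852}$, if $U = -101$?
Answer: $\frac{86}{137} + \frac{i \sqrt{7}}{12213} \approx 0.62774 + 0.00021663 i$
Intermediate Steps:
$k{\left(B,h \right)} = 4 i \sqrt{7}$ ($k{\left(B,h \right)} = \sqrt{-11 - 101} = \sqrt{-112} = 4 i \sqrt{7}$)
$- \frac{11180}{p} + \frac{k{\left(9,-79 \right)}}{48852} = - \frac{11180}{-17810} + \frac{4 i \sqrt{7}}{48852} = \left(-11180\right) \left(- \frac{1}{17810}\right) + 4 i \sqrt{7} \cdot \frac{1}{48852} = \frac{86}{137} + \frac{i \sqrt{7}}{12213}$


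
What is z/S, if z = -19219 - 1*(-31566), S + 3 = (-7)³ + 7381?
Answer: 12347/7035 ≈ 1.7551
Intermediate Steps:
S = 7035 (S = -3 + ((-7)³ + 7381) = -3 + (-343 + 7381) = -3 + 7038 = 7035)
z = 12347 (z = -19219 + 31566 = 12347)
z/S = 12347/7035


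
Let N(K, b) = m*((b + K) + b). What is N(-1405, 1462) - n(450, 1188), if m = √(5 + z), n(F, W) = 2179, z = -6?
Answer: -2179 + 1519*I ≈ -2179.0 + 1519.0*I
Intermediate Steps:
m = I (m = √(5 - 6) = √(-1) = I ≈ 1.0*I)
N(K, b) = I*(K + 2*b) (N(K, b) = I*((b + K) + b) = I*((K + b) + b) = I*(K + 2*b))
N(-1405, 1462) - n(450, 1188) = I*(-1405 + 2*1462) - 1*2179 = I*(-1405 + 2924) - 2179 = I*1519 - 2179 = 1519*I - 2179 = -2179 + 1519*I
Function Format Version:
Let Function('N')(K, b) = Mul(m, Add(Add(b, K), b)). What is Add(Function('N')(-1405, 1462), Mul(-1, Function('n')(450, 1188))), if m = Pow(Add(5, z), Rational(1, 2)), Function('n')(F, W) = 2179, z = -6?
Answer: Add(-2179, Mul(1519, I)) ≈ Add(-2179.0, Mul(1519.0, I))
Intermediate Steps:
m = I (m = Pow(Add(5, -6), Rational(1, 2)) = Pow(-1, Rational(1, 2)) = I ≈ Mul(1.0000, I))
Function('N')(K, b) = Mul(I, Add(K, Mul(2, b))) (Function('N')(K, b) = Mul(I, Add(Add(b, K), b)) = Mul(I, Add(Add(K, b), b)) = Mul(I, Add(K, Mul(2, b))))
Add(Function('N')(-1405, 1462), Mul(-1, Function('n')(450, 1188))) = Add(Mul(I, Add(-1405, Mul(2, 1462))), Mul(-1, 2179)) = Add(Mul(I, Add(-1405, 2924)), -2179) = Add(Mul(I, 1519), -2179) = Add(Mul(1519, I), -2179) = Add(-2179, Mul(1519, I))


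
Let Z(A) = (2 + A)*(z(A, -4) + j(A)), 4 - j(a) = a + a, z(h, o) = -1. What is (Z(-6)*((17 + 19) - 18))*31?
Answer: -33480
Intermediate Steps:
j(a) = 4 - 2*a (j(a) = 4 - (a + a) = 4 - 2*a)
Z(A) = (2 + A)*(3 - 2*A) (Z(A) = (2 + A)*(-1 + (4 - 2*A)) = (2 + A)*(3 - 2*A))
(Z(-6)*((17 + 19) - 18))*31 = ((6 - 1*(-6) - 2*(-6)²)*((17 + 19) - 18))*31 = ((6 + 6 - 2*36)*(36 - 18))*31 = ((6 + 6 - 72)*18)*31 = -60*18*31 = -1080*31 = -33480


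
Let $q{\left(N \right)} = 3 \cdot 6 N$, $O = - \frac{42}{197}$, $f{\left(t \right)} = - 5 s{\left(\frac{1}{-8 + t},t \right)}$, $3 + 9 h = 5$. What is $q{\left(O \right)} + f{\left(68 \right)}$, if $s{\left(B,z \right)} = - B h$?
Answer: $- \frac{40627}{10638} \approx -3.819$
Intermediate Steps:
$h = \frac{2}{9}$ ($h = - \frac{1}{3} + \frac{1}{9} \cdot 5 = - \frac{1}{3} + \frac{5}{9} = \frac{2}{9} \approx 0.22222$)
$s{\left(B,z \right)} = - \frac{2 B}{9}$ ($s{\left(B,z \right)} = - B \frac{2}{9} = - \frac{2 B}{9}$)
$f{\left(t \right)} = \frac{10}{9 \left(-8 + t\right)}$ ($f{\left(t \right)} = - 5 \left(- \frac{2}{9 \left(-8 + t\right)}\right) = \frac{10}{9 \left(-8 + t\right)}$)
$O = - \frac{42}{197}$ ($O = \left(-42\right) \frac{1}{197} = - \frac{42}{197} \approx -0.2132$)
$q{\left(N \right)} = 18 N$
$q{\left(O \right)} + f{\left(68 \right)} = 18 \left(- \frac{42}{197}\right) + \frac{10}{9 \left(-8 + 68\right)} = - \frac{756}{197} + \frac{10}{9 \cdot 60} = - \frac{756}{197} + \frac{10}{9} \cdot \frac{1}{60} = - \frac{756}{197} + \frac{1}{54} = - \frac{40627}{10638}$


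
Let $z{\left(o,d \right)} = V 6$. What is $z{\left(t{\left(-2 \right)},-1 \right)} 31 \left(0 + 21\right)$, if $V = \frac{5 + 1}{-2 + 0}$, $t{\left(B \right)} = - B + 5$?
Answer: $-11718$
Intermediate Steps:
$t{\left(B \right)} = 5 - B$
$V = -3$ ($V = \frac{6}{-2} = 6 \left(- \frac{1}{2}\right) = -3$)
$z{\left(o,d \right)} = -18$ ($z{\left(o,d \right)} = \left(-3\right) 6 = -18$)
$z{\left(t{\left(-2 \right)},-1 \right)} 31 \left(0 + 21\right) = - 18 \cdot 31 \left(0 + 21\right) = - 18 \cdot 31 \cdot 21 = \left(-18\right) 651 = -11718$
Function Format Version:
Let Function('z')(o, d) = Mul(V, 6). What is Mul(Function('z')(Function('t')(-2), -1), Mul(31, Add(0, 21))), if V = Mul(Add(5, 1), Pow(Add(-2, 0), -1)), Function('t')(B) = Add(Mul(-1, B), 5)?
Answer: -11718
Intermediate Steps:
Function('t')(B) = Add(5, Mul(-1, B))
V = -3 (V = Mul(6, Pow(-2, -1)) = Mul(6, Rational(-1, 2)) = -3)
Function('z')(o, d) = -18 (Function('z')(o, d) = Mul(-3, 6) = -18)
Mul(Function('z')(Function('t')(-2), -1), Mul(31, Add(0, 21))) = Mul(-18, Mul(31, Add(0, 21))) = Mul(-18, Mul(31, 21)) = Mul(-18, 651) = -11718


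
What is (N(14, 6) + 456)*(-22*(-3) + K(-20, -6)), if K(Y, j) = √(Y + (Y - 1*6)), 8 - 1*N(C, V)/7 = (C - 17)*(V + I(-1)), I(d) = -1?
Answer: 40722 + 617*I*√46 ≈ 40722.0 + 4184.7*I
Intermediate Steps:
N(C, V) = 56 - 7*(-1 + V)*(-17 + C) (N(C, V) = 56 - 7*(C - 17)*(V - 1) = 56 - 7*(-17 + C)*(-1 + V) = 56 - 7*(-1 + V)*(-17 + C))
K(Y, j) = √(-6 + 2*Y) (K(Y, j) = √(Y + (Y - 6)) = √(Y + (-6 + Y)) = √(-6 + 2*Y))
(N(14, 6) + 456)*(-22*(-3) + K(-20, -6)) = ((-63 + 7*14 + 119*6 - 7*14*6) + 456)*(-22*(-3) + √(-6 + 2*(-20))) = ((-63 + 98 + 714 - 588) + 456)*(66 + √(-6 - 40)) = (161 + 456)*(66 + √(-46)) = 617*(66 + I*√46) = 40722 + 617*I*√46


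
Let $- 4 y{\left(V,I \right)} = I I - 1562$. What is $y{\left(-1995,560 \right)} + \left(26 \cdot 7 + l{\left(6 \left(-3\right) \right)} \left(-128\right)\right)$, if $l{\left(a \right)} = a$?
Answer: $- \frac{151047}{2} \approx -75524.0$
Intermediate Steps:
$y{\left(V,I \right)} = \frac{781}{2} - \frac{I^{2}}{4}$ ($y{\left(V,I \right)} = - \frac{I I - 1562}{4} = - \frac{I^{2} - 1562}{4} = - \frac{-1562 + I^{2}}{4} = \frac{781}{2} - \frac{I^{2}}{4}$)
$y{\left(-1995,560 \right)} + \left(26 \cdot 7 + l{\left(6 \left(-3\right) \right)} \left(-128\right)\right) = \left(\frac{781}{2} - \frac{560^{2}}{4}\right) + \left(26 \cdot 7 + 6 \left(-3\right) \left(-128\right)\right) = \left(\frac{781}{2} - 78400\right) + \left(182 - -2304\right) = \left(\frac{781}{2} - 78400\right) + \left(182 + 2304\right) = - \frac{156019}{2} + 2486 = - \frac{151047}{2}$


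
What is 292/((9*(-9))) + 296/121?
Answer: -11356/9801 ≈ -1.1587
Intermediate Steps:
292/((9*(-9))) + 296/121 = 292/(-81) + 296*(1/121) = 292*(-1/81) + 296/121 = -292/81 + 296/121 = -11356/9801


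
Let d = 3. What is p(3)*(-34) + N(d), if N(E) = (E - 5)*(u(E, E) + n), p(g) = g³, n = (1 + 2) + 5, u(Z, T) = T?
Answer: -940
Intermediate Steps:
n = 8 (n = 3 + 5 = 8)
N(E) = (-5 + E)*(8 + E) (N(E) = (E - 5)*(E + 8) = (-5 + E)*(8 + E))
p(3)*(-34) + N(d) = 3³*(-34) + (-40 + 3² + 3*3) = 27*(-34) + (-40 + 9 + 9) = -918 - 22 = -940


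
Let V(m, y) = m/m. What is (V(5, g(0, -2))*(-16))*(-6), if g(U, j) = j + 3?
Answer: 96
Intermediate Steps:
g(U, j) = 3 + j
V(m, y) = 1
(V(5, g(0, -2))*(-16))*(-6) = (1*(-16))*(-6) = -16*(-6) = 96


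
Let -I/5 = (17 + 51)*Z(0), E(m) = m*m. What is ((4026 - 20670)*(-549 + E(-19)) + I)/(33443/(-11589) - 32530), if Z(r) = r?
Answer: -771549264/8021779 ≈ -96.182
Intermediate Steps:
E(m) = m²
I = 0 (I = -5*(17 + 51)*0 = -340*0 = -5*0 = 0)
((4026 - 20670)*(-549 + E(-19)) + I)/(33443/(-11589) - 32530) = ((4026 - 20670)*(-549 + (-19)²) + 0)/(33443/(-11589) - 32530) = (-16644*(-549 + 361) + 0)/(33443*(-1/11589) - 32530) = (-16644*(-188) + 0)/(-33443/11589 - 32530) = (3129072 + 0)/(-377023613/11589) = 3129072*(-11589/377023613) = -771549264/8021779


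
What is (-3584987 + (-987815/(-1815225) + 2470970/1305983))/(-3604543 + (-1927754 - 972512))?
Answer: 1699750875887474866/3084128982574412115 ≈ 0.55113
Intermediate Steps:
(-3584987 + (-987815/(-1815225) + 2470970/1305983))/(-3604543 + (-1927754 - 972512)) = (-3584987 + (-987815*(-1/1815225) + 2470970*(1/1305983)))/(-3604543 - 2900266) = (-3584987 + (197563/363045 + 2470970/1305983))/(-6504809) = (-3584987 + 1155087223079/474130598235)*(-1/6504809) = -1699750875887474866/474130598235*(-1/6504809) = 1699750875887474866/3084128982574412115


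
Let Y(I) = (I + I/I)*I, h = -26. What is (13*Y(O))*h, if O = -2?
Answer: -676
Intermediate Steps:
Y(I) = I*(1 + I) (Y(I) = (I + 1)*I = (1 + I)*I = I*(1 + I))
(13*Y(O))*h = (13*(-2*(1 - 2)))*(-26) = (13*(-2*(-1)))*(-26) = (13*2)*(-26) = 26*(-26) = -676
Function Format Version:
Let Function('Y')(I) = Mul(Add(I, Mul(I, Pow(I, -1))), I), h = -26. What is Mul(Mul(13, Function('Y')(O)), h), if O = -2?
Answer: -676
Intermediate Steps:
Function('Y')(I) = Mul(I, Add(1, I)) (Function('Y')(I) = Mul(Add(I, 1), I) = Mul(Add(1, I), I) = Mul(I, Add(1, I)))
Mul(Mul(13, Function('Y')(O)), h) = Mul(Mul(13, Mul(-2, Add(1, -2))), -26) = Mul(Mul(13, Mul(-2, -1)), -26) = Mul(Mul(13, 2), -26) = Mul(26, -26) = -676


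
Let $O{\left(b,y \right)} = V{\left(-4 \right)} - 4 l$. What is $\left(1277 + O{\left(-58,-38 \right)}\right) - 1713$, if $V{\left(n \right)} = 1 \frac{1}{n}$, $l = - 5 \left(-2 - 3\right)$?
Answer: $- \frac{2145}{4} \approx -536.25$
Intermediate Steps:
$l = 25$ ($l = \left(-5\right) \left(-5\right) = 25$)
$V{\left(n \right)} = \frac{1}{n}$
$O{\left(b,y \right)} = - \frac{401}{4}$ ($O{\left(b,y \right)} = \frac{1}{-4} - 100 = - \frac{1}{4} - 100 = - \frac{401}{4}$)
$\left(1277 + O{\left(-58,-38 \right)}\right) - 1713 = \left(1277 - \frac{401}{4}\right) - 1713 = \frac{4707}{4} - 1713 = - \frac{2145}{4}$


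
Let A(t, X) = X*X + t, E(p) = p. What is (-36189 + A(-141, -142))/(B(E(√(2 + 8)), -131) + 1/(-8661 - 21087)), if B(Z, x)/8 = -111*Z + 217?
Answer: 24835209765406536/4311218309236031 + 12703725056869632*√10/4311218309236031 ≈ 15.079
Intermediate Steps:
B(Z, x) = 1736 - 888*Z (B(Z, x) = 8*(-111*Z + 217) = 8*(217 - 111*Z) = 1736 - 888*Z)
A(t, X) = t + X² (A(t, X) = X² + t = t + X²)
(-36189 + A(-141, -142))/(B(E(√(2 + 8)), -131) + 1/(-8661 - 21087)) = (-36189 + (-141 + (-142)²))/((1736 - 888*√(2 + 8)) + 1/(-8661 - 21087)) = (-36189 + (-141 + 20164))/((1736 - 888*√10) + 1/(-29748)) = (-36189 + 20023)/((1736 - 888*√10) - 1/29748) = -16166/(51642527/29748 - 888*√10)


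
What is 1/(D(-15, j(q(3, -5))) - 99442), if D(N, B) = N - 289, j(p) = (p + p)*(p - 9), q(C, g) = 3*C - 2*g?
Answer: -1/99746 ≈ -1.0025e-5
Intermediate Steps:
q(C, g) = -2*g + 3*C
j(p) = 2*p*(-9 + p) (j(p) = (2*p)*(-9 + p) = 2*p*(-9 + p))
D(N, B) = -289 + N
1/(D(-15, j(q(3, -5))) - 99442) = 1/((-289 - 15) - 99442) = 1/(-304 - 99442) = 1/(-99746) = -1/99746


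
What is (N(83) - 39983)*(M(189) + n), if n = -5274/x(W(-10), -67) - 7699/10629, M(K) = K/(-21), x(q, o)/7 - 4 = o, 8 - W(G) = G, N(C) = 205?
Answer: -46299762212/520821 ≈ -88898.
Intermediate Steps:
W(G) = 8 - G
x(q, o) = 28 + 7*o
M(K) = -K/21 (M(K) = K*(-1/21) = -K/21)
n = 5851343/520821 (n = -5274/(28 + 7*(-67)) - 7699/10629 = -5274/(28 - 469) - 7699*1/10629 = -5274/(-441) - 7699/10629 = -5274*(-1/441) - 7699/10629 = 586/49 - 7699/10629 = 5851343/520821 ≈ 11.235)
(N(83) - 39983)*(M(189) + n) = (205 - 39983)*(-1/21*189 + 5851343/520821) = -39778*(-9 + 5851343/520821) = -39778*1163954/520821 = -46299762212/520821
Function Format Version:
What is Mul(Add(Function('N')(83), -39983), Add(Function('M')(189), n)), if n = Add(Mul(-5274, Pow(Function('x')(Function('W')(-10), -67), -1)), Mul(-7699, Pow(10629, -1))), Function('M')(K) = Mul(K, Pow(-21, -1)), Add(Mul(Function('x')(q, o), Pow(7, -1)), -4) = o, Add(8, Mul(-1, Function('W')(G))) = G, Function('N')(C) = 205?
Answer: Rational(-46299762212, 520821) ≈ -88898.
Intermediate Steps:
Function('W')(G) = Add(8, Mul(-1, G))
Function('x')(q, o) = Add(28, Mul(7, o))
Function('M')(K) = Mul(Rational(-1, 21), K) (Function('M')(K) = Mul(K, Rational(-1, 21)) = Mul(Rational(-1, 21), K))
n = Rational(5851343, 520821) (n = Add(Mul(-5274, Pow(Add(28, Mul(7, -67)), -1)), Mul(-7699, Pow(10629, -1))) = Add(Mul(-5274, Pow(Add(28, -469), -1)), Mul(-7699, Rational(1, 10629))) = Add(Mul(-5274, Pow(-441, -1)), Rational(-7699, 10629)) = Add(Mul(-5274, Rational(-1, 441)), Rational(-7699, 10629)) = Add(Rational(586, 49), Rational(-7699, 10629)) = Rational(5851343, 520821) ≈ 11.235)
Mul(Add(Function('N')(83), -39983), Add(Function('M')(189), n)) = Mul(Add(205, -39983), Add(Mul(Rational(-1, 21), 189), Rational(5851343, 520821))) = Mul(-39778, Add(-9, Rational(5851343, 520821))) = Mul(-39778, Rational(1163954, 520821)) = Rational(-46299762212, 520821)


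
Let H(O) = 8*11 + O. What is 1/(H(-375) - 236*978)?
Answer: -1/231095 ≈ -4.3272e-6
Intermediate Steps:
H(O) = 88 + O
1/(H(-375) - 236*978) = 1/((88 - 375) - 236*978) = 1/(-287 - 230808) = 1/(-231095) = -1/231095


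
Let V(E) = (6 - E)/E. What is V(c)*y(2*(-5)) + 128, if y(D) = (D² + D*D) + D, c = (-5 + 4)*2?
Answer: -632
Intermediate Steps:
c = -2 (c = -1*2 = -2)
y(D) = D + 2*D² (y(D) = (D² + D²) + D = 2*D² + D = D + 2*D²)
V(E) = (6 - E)/E
V(c)*y(2*(-5)) + 128 = ((6 - 1*(-2))/(-2))*((2*(-5))*(1 + 2*(2*(-5)))) + 128 = (-(6 + 2)/2)*(-10*(1 + 2*(-10))) + 128 = (-½*8)*(-10*(1 - 20)) + 128 = -(-40)*(-19) + 128 = -4*190 + 128 = -760 + 128 = -632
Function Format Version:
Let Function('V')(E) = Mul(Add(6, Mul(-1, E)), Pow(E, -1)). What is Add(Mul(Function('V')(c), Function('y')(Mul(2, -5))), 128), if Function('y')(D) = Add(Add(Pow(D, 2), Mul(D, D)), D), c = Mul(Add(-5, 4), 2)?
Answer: -632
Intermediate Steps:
c = -2 (c = Mul(-1, 2) = -2)
Function('y')(D) = Add(D, Mul(2, Pow(D, 2))) (Function('y')(D) = Add(Add(Pow(D, 2), Pow(D, 2)), D) = Add(Mul(2, Pow(D, 2)), D) = Add(D, Mul(2, Pow(D, 2))))
Function('V')(E) = Mul(Pow(E, -1), Add(6, Mul(-1, E)))
Add(Mul(Function('V')(c), Function('y')(Mul(2, -5))), 128) = Add(Mul(Mul(Pow(-2, -1), Add(6, Mul(-1, -2))), Mul(Mul(2, -5), Add(1, Mul(2, Mul(2, -5))))), 128) = Add(Mul(Mul(Rational(-1, 2), Add(6, 2)), Mul(-10, Add(1, Mul(2, -10)))), 128) = Add(Mul(Mul(Rational(-1, 2), 8), Mul(-10, Add(1, -20))), 128) = Add(Mul(-4, Mul(-10, -19)), 128) = Add(Mul(-4, 190), 128) = Add(-760, 128) = -632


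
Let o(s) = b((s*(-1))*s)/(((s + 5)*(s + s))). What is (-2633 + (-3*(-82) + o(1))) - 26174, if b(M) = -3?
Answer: -114245/4 ≈ -28561.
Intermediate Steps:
o(s) = -3/(2*s*(5 + s)) (o(s) = -3*1/((s + 5)*(s + s)) = -3*1/(2*s*(5 + s)) = -3/(2*s*(5 + s)))
(-2633 + (-3*(-82) + o(1))) - 26174 = (-2633 + (-3*(-82) - 3/2/(1*(5 + 1)))) - 26174 = (-2633 + (246 - 3/2*1/6)) - 26174 = (-2633 + (246 - 3/2*1*⅙)) - 26174 = (-2633 + (246 - ¼)) - 26174 = (-2633 + 983/4) - 26174 = -9549/4 - 26174 = -114245/4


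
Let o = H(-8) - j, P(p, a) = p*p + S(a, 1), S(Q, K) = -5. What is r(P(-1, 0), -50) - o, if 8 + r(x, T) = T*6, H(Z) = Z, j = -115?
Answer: -415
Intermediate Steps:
P(p, a) = -5 + p² (P(p, a) = p*p - 5 = p² - 5 = -5 + p²)
r(x, T) = -8 + 6*T (r(x, T) = -8 + T*6 = -8 + 6*T)
o = 107 (o = -8 - 1*(-115) = -8 + 115 = 107)
r(P(-1, 0), -50) - o = (-8 + 6*(-50)) - 1*107 = (-8 - 300) - 107 = -308 - 107 = -415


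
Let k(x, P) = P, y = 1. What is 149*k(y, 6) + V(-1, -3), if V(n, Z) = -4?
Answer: 890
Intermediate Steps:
149*k(y, 6) + V(-1, -3) = 149*6 - 4 = 894 - 4 = 890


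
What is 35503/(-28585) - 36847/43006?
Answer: -2580113513/1229326510 ≈ -2.0988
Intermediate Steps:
35503/(-28585) - 36847/43006 = 35503*(-1/28585) - 36847*1/43006 = -35503/28585 - 36847/43006 = -2580113513/1229326510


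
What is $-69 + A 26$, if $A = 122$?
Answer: $3103$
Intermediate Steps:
$-69 + A 26 = -69 + 122 \cdot 26 = -69 + 3172 = 3103$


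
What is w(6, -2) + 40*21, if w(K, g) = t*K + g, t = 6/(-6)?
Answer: 832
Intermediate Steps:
t = -1 (t = 6*(-⅙) = -1)
w(K, g) = g - K (w(K, g) = -K + g = g - K)
w(6, -2) + 40*21 = (-2 - 1*6) + 40*21 = (-2 - 6) + 840 = -8 + 840 = 832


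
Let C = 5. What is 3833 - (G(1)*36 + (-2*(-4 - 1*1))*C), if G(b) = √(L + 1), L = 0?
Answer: 3747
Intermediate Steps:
G(b) = 1 (G(b) = √(0 + 1) = √1 = 1)
3833 - (G(1)*36 + (-2*(-4 - 1*1))*C) = 3833 - (1*36 - 2*(-4 - 1*1)*5) = 3833 - (36 - 2*(-4 - 1)*5) = 3833 - (36 - 2*(-5)*5) = 3833 - (36 + 10*5) = 3833 - (36 + 50) = 3833 - 1*86 = 3833 - 86 = 3747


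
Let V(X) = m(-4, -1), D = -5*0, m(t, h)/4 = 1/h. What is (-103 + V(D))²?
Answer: 11449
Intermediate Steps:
m(t, h) = 4/h
D = 0
V(X) = -4 (V(X) = 4/(-1) = 4*(-1) = -4)
(-103 + V(D))² = (-103 - 4)² = (-107)² = 11449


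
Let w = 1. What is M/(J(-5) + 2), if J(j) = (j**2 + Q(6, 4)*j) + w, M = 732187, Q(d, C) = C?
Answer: 732187/8 ≈ 91523.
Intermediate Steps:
J(j) = 1 + j**2 + 4*j (J(j) = (j**2 + 4*j) + 1 = 1 + j**2 + 4*j)
M/(J(-5) + 2) = 732187/((1 + (-5)**2 + 4*(-5)) + 2) = 732187/((1 + 25 - 20) + 2) = 732187/(6 + 2) = 732187/8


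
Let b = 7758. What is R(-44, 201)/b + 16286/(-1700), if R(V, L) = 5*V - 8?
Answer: -621247/64650 ≈ -9.6094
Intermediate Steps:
R(V, L) = -8 + 5*V
R(-44, 201)/b + 16286/(-1700) = (-8 + 5*(-44))/7758 + 16286/(-1700) = (-8 - 220)*(1/7758) + 16286*(-1/1700) = -228*1/7758 - 479/50 = -38/1293 - 479/50 = -621247/64650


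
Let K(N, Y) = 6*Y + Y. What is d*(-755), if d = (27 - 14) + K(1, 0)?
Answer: -9815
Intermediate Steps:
K(N, Y) = 7*Y
d = 13 (d = (27 - 14) + 7*0 = 13 + 0 = 13)
d*(-755) = 13*(-755) = -9815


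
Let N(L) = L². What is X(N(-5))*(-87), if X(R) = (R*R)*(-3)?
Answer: 163125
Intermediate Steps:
X(R) = -3*R² (X(R) = R²*(-3) = -3*R²)
X(N(-5))*(-87) = -3*((-5)²)²*(-87) = -3*25²*(-87) = -3*625*(-87) = -1875*(-87) = 163125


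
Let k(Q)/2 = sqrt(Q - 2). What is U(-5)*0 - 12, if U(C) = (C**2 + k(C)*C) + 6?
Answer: -12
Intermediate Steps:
k(Q) = 2*sqrt(-2 + Q) (k(Q) = 2*sqrt(Q - 2) = 2*sqrt(-2 + Q))
U(C) = 6 + C**2 + 2*C*sqrt(-2 + C) (U(C) = (C**2 + (2*sqrt(-2 + C))*C) + 6 = (C**2 + 2*C*sqrt(-2 + C)) + 6 = 6 + C**2 + 2*C*sqrt(-2 + C))
U(-5)*0 - 12 = (6 + (-5)**2 + 2*(-5)*sqrt(-2 - 5))*0 - 12 = (6 + 25 + 2*(-5)*sqrt(-7))*0 - 12 = (6 + 25 + 2*(-5)*(I*sqrt(7)))*0 - 12 = (6 + 25 - 10*I*sqrt(7))*0 - 12 = (31 - 10*I*sqrt(7))*0 - 12 = 0 - 12 = -12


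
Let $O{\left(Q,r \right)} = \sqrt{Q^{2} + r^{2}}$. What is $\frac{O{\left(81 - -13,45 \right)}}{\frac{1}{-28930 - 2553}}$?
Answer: $- 31483 \sqrt{10861} \approx -3.281 \cdot 10^{6}$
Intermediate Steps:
$\frac{O{\left(81 - -13,45 \right)}}{\frac{1}{-28930 - 2553}} = \frac{\sqrt{\left(81 - -13\right)^{2} + 45^{2}}}{\frac{1}{-28930 - 2553}} = \frac{\sqrt{\left(81 + 13\right)^{2} + 2025}}{\frac{1}{-31483}} = \frac{\sqrt{94^{2} + 2025}}{- \frac{1}{31483}} = \sqrt{8836 + 2025} \left(-31483\right) = \sqrt{10861} \left(-31483\right) = - 31483 \sqrt{10861}$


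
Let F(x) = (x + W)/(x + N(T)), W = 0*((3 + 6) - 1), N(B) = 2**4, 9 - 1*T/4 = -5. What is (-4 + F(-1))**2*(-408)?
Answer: -506056/75 ≈ -6747.4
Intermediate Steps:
T = 56 (T = 36 - 4*(-5) = 36 + 20 = 56)
N(B) = 16
W = 0 (W = 0*(9 - 1) = 0*8 = 0)
F(x) = x/(16 + x) (F(x) = (x + 0)/(x + 16) = x/(16 + x))
(-4 + F(-1))**2*(-408) = (-4 - 1/(16 - 1))**2*(-408) = (-4 - 1/15)**2*(-408) = (-61/15)**2*(-408) = (3721/225)*(-408) = -506056/75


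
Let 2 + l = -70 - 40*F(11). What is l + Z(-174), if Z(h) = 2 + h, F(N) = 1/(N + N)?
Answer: -2704/11 ≈ -245.82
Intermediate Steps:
F(N) = 1/(2*N)
l = -812/11 (l = -2 + (-70 - 20/11) = -2 - 790/11 = -812/11 ≈ -73.818)
l + Z(-174) = -812/11 + (2 - 174) = -812/11 - 172 = -2704/11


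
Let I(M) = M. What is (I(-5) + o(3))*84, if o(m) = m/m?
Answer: -336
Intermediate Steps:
o(m) = 1
(I(-5) + o(3))*84 = (-5 + 1)*84 = -4*84 = -336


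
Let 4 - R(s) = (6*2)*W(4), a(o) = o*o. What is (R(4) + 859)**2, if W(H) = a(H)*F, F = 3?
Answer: 82369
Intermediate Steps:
a(o) = o**2
W(H) = 3*H**2 (W(H) = H**2*3 = 3*H**2)
R(s) = -572 (R(s) = 4 - 6*2*3*4**2 = 4 - 12*3*16 = 4 - 12*48 = 4 - 1*576 = 4 - 576 = -572)
(R(4) + 859)**2 = (-572 + 859)**2 = 287**2 = 82369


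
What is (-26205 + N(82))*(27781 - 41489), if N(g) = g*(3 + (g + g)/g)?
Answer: 353597860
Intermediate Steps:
N(g) = 5*g (N(g) = g*(3 + (2*g)/g) = g*(3 + 2) = g*5 = 5*g)
(-26205 + N(82))*(27781 - 41489) = (-26205 + 5*82)*(27781 - 41489) = (-26205 + 410)*(-13708) = -25795*(-13708) = 353597860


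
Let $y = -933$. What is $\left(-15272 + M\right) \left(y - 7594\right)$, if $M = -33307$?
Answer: $414233133$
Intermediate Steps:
$\left(-15272 + M\right) \left(y - 7594\right) = \left(-15272 - 33307\right) \left(-933 - 7594\right) = \left(-48579\right) \left(-8527\right) = 414233133$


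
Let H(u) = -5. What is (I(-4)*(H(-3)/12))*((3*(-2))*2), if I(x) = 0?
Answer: 0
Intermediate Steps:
(I(-4)*(H(-3)/12))*((3*(-2))*2) = (0*(-5/12))*((3*(-2))*2) = (0*(-5*1/12))*(-6*2) = (0*(-5/12))*(-12) = 0*(-12) = 0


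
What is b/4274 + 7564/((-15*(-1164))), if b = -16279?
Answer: -62975701/18656010 ≈ -3.3756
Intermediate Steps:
b/4274 + 7564/((-15*(-1164))) = -16279/4274 + 7564/((-15*(-1164))) = -16279*1/4274 + 7564/17460 = -16279/4274 + 7564*(1/17460) = -16279/4274 + 1891/4365 = -62975701/18656010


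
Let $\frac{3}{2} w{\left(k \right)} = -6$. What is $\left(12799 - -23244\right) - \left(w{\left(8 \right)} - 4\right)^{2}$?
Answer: $35979$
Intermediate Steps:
$w{\left(k \right)} = -4$ ($w{\left(k \right)} = \frac{2}{3} \left(-6\right) = -4$)
$\left(12799 - -23244\right) - \left(w{\left(8 \right)} - 4\right)^{2} = \left(12799 - -23244\right) - \left(-4 - 4\right)^{2} = \left(12799 + 23244\right) - \left(-4 - 4\right)^{2} = 36043 - \left(-8\right)^{2} = 36043 - 64 = 35979$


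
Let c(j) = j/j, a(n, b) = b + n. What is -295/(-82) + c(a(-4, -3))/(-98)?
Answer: 7207/2009 ≈ 3.5874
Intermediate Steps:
c(j) = 1
-295/(-82) + c(a(-4, -3))/(-98) = -295/(-82) + 1/(-98) = -295*(-1/82) + 1*(-1/98) = 295/82 - 1/98 = 7207/2009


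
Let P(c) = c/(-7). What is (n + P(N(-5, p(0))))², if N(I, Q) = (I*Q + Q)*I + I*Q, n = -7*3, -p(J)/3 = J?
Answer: 441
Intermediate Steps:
p(J) = -3*J
n = -21
N(I, Q) = I*Q + I*(Q + I*Q) (N(I, Q) = (Q + I*Q)*I + I*Q = I*(Q + I*Q) + I*Q = I*Q + I*(Q + I*Q))
P(c) = -c/7 (P(c) = c*(-⅐) = -c/7)
(n + P(N(-5, p(0))))² = (-21 - (-5)*(-3*0)*(2 - 5)/7)² = (-21 - (-5)*0*(-3)/7)² = (-21 - ⅐*0)² = (-21 + 0)² = (-21)² = 441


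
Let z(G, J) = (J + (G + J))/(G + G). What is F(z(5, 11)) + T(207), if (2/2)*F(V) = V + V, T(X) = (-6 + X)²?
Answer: 202032/5 ≈ 40406.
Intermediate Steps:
z(G, J) = (G + 2*J)/(2*G) (z(G, J) = (G + 2*J)/((2*G)) = (G + 2*J)*(1/(2*G)) = (G + 2*J)/(2*G))
F(V) = 2*V (F(V) = V + V = 2*V)
F(z(5, 11)) + T(207) = 2*((11 + (½)*5)/5) + (-6 + 207)² = 2*((11 + 5/2)/5) + 201² = 2*((⅕)*(27/2)) + 40401 = 2*(27/10) + 40401 = 27/5 + 40401 = 202032/5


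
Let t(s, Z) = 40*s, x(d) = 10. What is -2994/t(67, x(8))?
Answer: -1497/1340 ≈ -1.1172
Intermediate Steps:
-2994/t(67, x(8)) = -2994/(40*67) = -2994/2680 = -2994*1/2680 = -1497/1340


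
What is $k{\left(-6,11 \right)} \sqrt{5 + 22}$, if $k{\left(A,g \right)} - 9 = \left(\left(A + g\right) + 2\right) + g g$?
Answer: $411 \sqrt{3} \approx 711.87$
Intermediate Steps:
$k{\left(A,g \right)} = 11 + A + g + g^{2}$ ($k{\left(A,g \right)} = 9 + \left(\left(\left(A + g\right) + 2\right) + g g\right) = 9 + \left(\left(2 + A + g\right) + g^{2}\right) = 9 + \left(2 + A + g + g^{2}\right) = 11 + A + g + g^{2}$)
$k{\left(-6,11 \right)} \sqrt{5 + 22} = \left(11 - 6 + 11 + 11^{2}\right) \sqrt{5 + 22} = \left(11 - 6 + 11 + 121\right) \sqrt{27} = 137 \cdot 3 \sqrt{3} = 411 \sqrt{3}$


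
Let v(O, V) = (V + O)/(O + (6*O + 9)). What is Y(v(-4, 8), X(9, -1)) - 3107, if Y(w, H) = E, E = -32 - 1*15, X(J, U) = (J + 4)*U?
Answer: -3154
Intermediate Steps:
X(J, U) = U*(4 + J) (X(J, U) = (4 + J)*U = U*(4 + J))
E = -47 (E = -32 - 15 = -47)
v(O, V) = (O + V)/(9 + 7*O) (v(O, V) = (O + V)/(O + (9 + 6*O)) = (O + V)/(9 + 7*O))
Y(w, H) = -47
Y(v(-4, 8), X(9, -1)) - 3107 = -47 - 3107 = -3154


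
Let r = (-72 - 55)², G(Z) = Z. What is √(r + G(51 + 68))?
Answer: 2*√4062 ≈ 127.47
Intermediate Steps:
r = 16129 (r = (-127)² = 16129)
√(r + G(51 + 68)) = √(16129 + (51 + 68)) = √(16129 + 119) = √16248 = 2*√4062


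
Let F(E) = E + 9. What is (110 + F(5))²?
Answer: 15376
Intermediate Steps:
F(E) = 9 + E
(110 + F(5))² = (110 + (9 + 5))² = (110 + 14)² = 124² = 15376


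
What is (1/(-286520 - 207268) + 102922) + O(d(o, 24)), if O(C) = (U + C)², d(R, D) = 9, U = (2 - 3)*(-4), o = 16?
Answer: 50905098707/493788 ≈ 1.0309e+5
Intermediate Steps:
U = 4 (U = -1*(-4) = 4)
O(C) = (4 + C)²
(1/(-286520 - 207268) + 102922) + O(d(o, 24)) = (1/(-286520 - 207268) + 102922) + (4 + 9)² = (1/(-493788) + 102922) + 13² = (-1/493788 + 102922) + 169 = 50821648535/493788 + 169 = 50905098707/493788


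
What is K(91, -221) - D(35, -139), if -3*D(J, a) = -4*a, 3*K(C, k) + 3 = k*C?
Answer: -19558/3 ≈ -6519.3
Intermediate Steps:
K(C, k) = -1 + C*k/3 (K(C, k) = -1 + (k*C)/3 = -1 + (C*k)/3 = -1 + C*k/3)
D(J, a) = 4*a/3 (D(J, a) = -(-4)*a/3 = 4*a/3)
K(91, -221) - D(35, -139) = (-1 + (⅓)*91*(-221)) - 4*(-139)/3 = (-1 - 20111/3) - 1*(-556/3) = -20114/3 + 556/3 = -19558/3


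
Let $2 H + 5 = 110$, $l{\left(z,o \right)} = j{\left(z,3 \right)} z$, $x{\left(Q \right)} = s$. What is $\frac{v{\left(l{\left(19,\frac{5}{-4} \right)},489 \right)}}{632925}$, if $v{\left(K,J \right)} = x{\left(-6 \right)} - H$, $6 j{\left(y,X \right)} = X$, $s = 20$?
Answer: $- \frac{13}{253170} \approx -5.1349 \cdot 10^{-5}$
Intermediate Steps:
$j{\left(y,X \right)} = \frac{X}{6}$
$x{\left(Q \right)} = 20$
$l{\left(z,o \right)} = \frac{z}{2}$ ($l{\left(z,o \right)} = \frac{1}{6} \cdot 3 z = \frac{z}{2}$)
$H = \frac{105}{2}$ ($H = - \frac{5}{2} + \frac{1}{2} \cdot 110 = - \frac{5}{2} + 55 = \frac{105}{2} \approx 52.5$)
$v{\left(K,J \right)} = - \frac{65}{2}$ ($v{\left(K,J \right)} = 20 - \frac{105}{2} = - \frac{65}{2}$)
$\frac{v{\left(l{\left(19,\frac{5}{-4} \right)},489 \right)}}{632925} = - \frac{65}{2 \cdot 632925} = \left(- \frac{65}{2}\right) \frac{1}{632925} = - \frac{13}{253170}$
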